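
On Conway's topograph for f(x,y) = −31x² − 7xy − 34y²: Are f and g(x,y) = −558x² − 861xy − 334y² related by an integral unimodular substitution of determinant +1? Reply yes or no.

D₁ = -4167, D₂ = -4167
f is negative-definite; reduce −f:
−f: reduced (well bottom): (31,7,34) with a≤c, −a<b≤a
flip sign back: reduced form of f is (-31,-7,-34)
g is negative-definite; reduce −g:
−g: translate: b→-255 (≡861 mod 1116), so (558,861,334)→(558,-255,31)
−g: flip: (558,-255,31)→(31,255,558)
−g: translate: b→7 (≡255 mod 62), so (31,255,558)→(31,7,34)
−g: reduced (well bottom): (31,7,34) with a≤c, −a<b≤a
flip sign back: reduced form of g is (-31,-7,-34)
reduced forms (-31, -7, -34) vs (-31, -7, -34) ⇒ equivalent

yes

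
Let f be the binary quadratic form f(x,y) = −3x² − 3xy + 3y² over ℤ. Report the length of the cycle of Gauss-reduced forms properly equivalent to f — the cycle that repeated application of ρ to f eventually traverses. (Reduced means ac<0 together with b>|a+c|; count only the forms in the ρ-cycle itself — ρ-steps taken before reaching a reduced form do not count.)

D = 45, ⌊√D⌋ = 6
descent: ρ → (3,3,-3)  [lands on river]
river: ρ → (-3,3,3)
ρ-cycle length = 2 (tail of 1 descent step not counted)

2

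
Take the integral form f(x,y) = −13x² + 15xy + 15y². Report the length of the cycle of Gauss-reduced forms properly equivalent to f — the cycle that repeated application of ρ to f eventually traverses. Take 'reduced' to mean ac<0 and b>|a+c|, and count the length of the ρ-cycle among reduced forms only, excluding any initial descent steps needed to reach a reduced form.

D = 1005, ⌊√D⌋ = 31
river: ρ → (15,15,-13)
river: ρ → (-13,11,17)
river: ρ → (17,23,-7)
river: ρ → (-7,19,23)
river: ρ → (23,27,-3)
river: ρ → (-3,27,23)
river: ρ → (23,19,-7)
river: ρ → (-7,23,17)
river: ρ → (17,11,-13)
river: ρ → (-13,15,15)
ρ-cycle length = 10 (tail of 0 descent steps not counted)

10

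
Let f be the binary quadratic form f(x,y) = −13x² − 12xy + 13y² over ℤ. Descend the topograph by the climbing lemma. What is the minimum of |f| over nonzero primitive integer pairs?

descent: ρ → (13,12,-13)  [lands on river]
river: ρ → (-13,14,12)
river: ρ → (12,10,-15)
river: ρ → (-15,20,7)
river: ρ → (7,22,-12)
river: ρ → (-12,26,3)
river: ρ → (3,28,-3)
river: ρ → (-3,26,12)
river: ρ → (12,22,-7)
river: ρ → (-7,20,15)
river: ρ → (15,10,-12)
river: ρ → (-12,14,13)
closes: descent 1, river 12
min |a| on river = 3

3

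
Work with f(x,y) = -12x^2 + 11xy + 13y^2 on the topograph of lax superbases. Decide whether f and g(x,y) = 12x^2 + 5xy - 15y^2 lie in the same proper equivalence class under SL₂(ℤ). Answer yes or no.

D₁ = 745, D₂ = 745
river cycle of f (length 18): (13, 15, -10), (-10, 25, 3), (3, 23, -18), (-18, 13, 8), (8, 19, -12), (-12, 5, 15), (15, 25, -2), (-2, 27, 2), (2, 25, -15), (-15, 5, 12), … (8 more)
river cycle of g (length 18): (-15, 25, 2), (2, 27, -2), (-2, 25, 15), (15, 5, -12), (-12, 19, 8), (8, 13, -18), (-18, 23, 3), (3, 25, -10), (-10, 15, 13), (13, 11, -12), … (8 more)
cycles differ ⇒ inequivalent

no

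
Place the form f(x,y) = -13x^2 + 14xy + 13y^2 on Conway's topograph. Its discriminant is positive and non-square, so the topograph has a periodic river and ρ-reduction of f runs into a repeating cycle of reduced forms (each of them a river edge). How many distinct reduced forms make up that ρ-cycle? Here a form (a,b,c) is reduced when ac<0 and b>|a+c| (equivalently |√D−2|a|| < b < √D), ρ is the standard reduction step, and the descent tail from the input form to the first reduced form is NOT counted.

D = 872, ⌊√D⌋ = 29
river: ρ → (13,12,-14)
river: ρ → (-14,16,11)
river: ρ → (11,28,-2)
river: ρ → (-2,28,11)
river: ρ → (11,16,-14)
river: ρ → (-14,12,13)
river: ρ → (13,14,-13)
river: ρ → (-13,12,14)
river: ρ → (14,16,-11)
river: ρ → (-11,28,2)
river: ρ → (2,28,-11)
river: ρ → (-11,16,14)
river: ρ → (14,12,-13)
river: ρ → (-13,14,13)
ρ-cycle length = 14 (tail of 0 descent steps not counted)

14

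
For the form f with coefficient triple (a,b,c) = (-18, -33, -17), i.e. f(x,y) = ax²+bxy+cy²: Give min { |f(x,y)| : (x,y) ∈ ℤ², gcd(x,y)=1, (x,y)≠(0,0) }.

translate: b→-3 (≡33 mod 36), so (18,33,17)→(18,-3,2)
flip: (18,-3,2)→(2,3,18)
translate: b→-1 (≡3 mod 4), so (2,3,18)→(2,-1,17)
reduced (well bottom): (2,-1,17) with a≤c, −a<b≤a
well minimum |f| = |-2| = 2 (negative-definite)

2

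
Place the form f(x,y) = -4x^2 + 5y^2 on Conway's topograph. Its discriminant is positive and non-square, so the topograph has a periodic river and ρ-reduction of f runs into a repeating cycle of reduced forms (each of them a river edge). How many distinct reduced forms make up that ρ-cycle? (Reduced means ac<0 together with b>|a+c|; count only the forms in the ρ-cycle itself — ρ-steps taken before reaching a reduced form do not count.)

D = 80, ⌊√D⌋ = 8
descent: ρ → (5,0,-4)
descent: ρ → (-4,8,1)  [lands on river]
river: ρ → (1,8,-4)
ρ-cycle length = 2 (tail of 2 descent steps not counted)

2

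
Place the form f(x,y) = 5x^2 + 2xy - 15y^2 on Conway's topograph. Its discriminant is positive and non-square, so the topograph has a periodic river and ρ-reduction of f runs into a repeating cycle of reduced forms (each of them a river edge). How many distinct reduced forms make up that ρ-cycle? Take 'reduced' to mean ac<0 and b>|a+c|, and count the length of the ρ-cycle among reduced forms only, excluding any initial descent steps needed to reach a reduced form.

D = 304, ⌊√D⌋ = 17
descent: ρ → (-15,-2,5)
descent: ρ → (5,12,-8)  [lands on river]
river: ρ → (-8,4,9)
river: ρ → (9,14,-3)
river: ρ → (-3,16,4)
river: ρ → (4,16,-3)
river: ρ → (-3,14,9)
river: ρ → (9,4,-8)
river: ρ → (-8,12,5)
river: ρ → (5,8,-12)
river: ρ → (-12,16,1)
river: ρ → (1,16,-12)
river: ρ → (-12,8,5)
ρ-cycle length = 12 (tail of 2 descent steps not counted)

12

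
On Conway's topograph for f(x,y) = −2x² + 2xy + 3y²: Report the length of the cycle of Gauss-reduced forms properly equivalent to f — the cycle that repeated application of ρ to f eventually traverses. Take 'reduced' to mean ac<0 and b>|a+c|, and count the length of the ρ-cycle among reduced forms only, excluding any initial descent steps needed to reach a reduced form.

D = 28, ⌊√D⌋ = 5
river: ρ → (3,4,-1)
river: ρ → (-1,4,3)
river: ρ → (3,2,-2)
river: ρ → (-2,2,3)
ρ-cycle length = 4 (tail of 0 descent steps not counted)

4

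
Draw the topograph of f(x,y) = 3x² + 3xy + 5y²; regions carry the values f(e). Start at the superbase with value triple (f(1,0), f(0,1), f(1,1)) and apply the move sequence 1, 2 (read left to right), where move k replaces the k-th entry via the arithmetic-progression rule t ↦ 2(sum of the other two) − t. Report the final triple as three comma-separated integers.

start (3,5,11) = (f(1,0),f(0,1),f(1,1))
replace slot 1: 2·(5+11) − 3 = 29 → (29,5,11)
replace slot 2: 2·(29+11) − 5 = 75 → (29,75,11)

29,75,11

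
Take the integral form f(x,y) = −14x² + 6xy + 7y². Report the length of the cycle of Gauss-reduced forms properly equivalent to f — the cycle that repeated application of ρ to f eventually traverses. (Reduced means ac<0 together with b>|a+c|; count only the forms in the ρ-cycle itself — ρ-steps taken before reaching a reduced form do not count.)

D = 428, ⌊√D⌋ = 20
descent: ρ → (7,8,-13)  [lands on river]
river: ρ → (-13,18,2)
river: ρ → (2,18,-13)
river: ρ → (-13,8,7)
river: ρ → (7,20,-1)
river: ρ → (-1,20,7)
ρ-cycle length = 6 (tail of 1 descent step not counted)

6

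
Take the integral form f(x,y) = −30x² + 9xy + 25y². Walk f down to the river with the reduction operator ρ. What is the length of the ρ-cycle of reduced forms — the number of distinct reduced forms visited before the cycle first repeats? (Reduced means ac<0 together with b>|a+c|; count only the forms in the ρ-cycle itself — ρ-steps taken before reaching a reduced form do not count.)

D = 3081, ⌊√D⌋ = 55
river: ρ → (25,41,-14)
river: ρ → (-14,43,22)
river: ρ → (22,45,-12)
river: ρ → (-12,51,10)
river: ρ → (10,49,-17)
river: ρ → (-17,53,4)
river: ρ → (4,51,-30)
river: ρ → (-30,9,25)
ρ-cycle length = 8 (tail of 0 descent steps not counted)

8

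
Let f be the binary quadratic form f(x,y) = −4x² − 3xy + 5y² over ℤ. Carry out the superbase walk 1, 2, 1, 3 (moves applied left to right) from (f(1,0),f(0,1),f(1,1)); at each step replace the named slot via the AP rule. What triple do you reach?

start (-4,5,-2) = (f(1,0),f(0,1),f(1,1))
replace slot 1: 2·(5+(-2)) − (-4) = 10 → (10,5,-2)
replace slot 2: 2·(10+(-2)) − 5 = 11 → (10,11,-2)
replace slot 1: 2·(11+(-2)) − 10 = 8 → (8,11,-2)
replace slot 3: 2·(8+11) − (-2) = 40 → (8,11,40)

8,11,40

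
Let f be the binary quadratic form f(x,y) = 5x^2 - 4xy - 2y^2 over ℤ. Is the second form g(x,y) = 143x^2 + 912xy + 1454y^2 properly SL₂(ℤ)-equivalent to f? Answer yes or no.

D₁ = 56, D₂ = 56
river cycle of f (length 4): (-2, 4, 5), (5, 6, -1), (-1, 6, 5), (5, 4, -2)
river cycle of g (length 4): (5, 6, -1), (-1, 6, 5), (5, 4, -2), (-2, 4, 5)
cycles coincide ⇒ equivalent

yes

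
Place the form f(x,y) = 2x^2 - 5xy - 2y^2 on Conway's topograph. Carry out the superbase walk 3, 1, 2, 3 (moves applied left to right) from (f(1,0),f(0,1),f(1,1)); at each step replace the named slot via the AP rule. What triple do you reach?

start (2,-2,-5) = (f(1,0),f(0,1),f(1,1))
replace slot 3: 2·(2+(-2)) − (-5) = 5 → (2,-2,5)
replace slot 1: 2·((-2)+5) − 2 = 4 → (4,-2,5)
replace slot 2: 2·(4+5) − (-2) = 20 → (4,20,5)
replace slot 3: 2·(4+20) − 5 = 43 → (4,20,43)

4,20,43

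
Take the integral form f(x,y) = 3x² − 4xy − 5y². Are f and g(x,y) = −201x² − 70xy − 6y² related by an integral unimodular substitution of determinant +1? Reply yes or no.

D₁ = 76, D₂ = 76
river cycle of f (length 6): (-5, 4, 3), (3, 8, -1), (-1, 8, 3), (3, 4, -5), (-5, 6, 2), (2, 6, -5)
river cycle of g (length 6): (3, 8, -1), (-1, 8, 3), (3, 4, -5), (-5, 6, 2), (2, 6, -5), (-5, 4, 3)
cycles coincide ⇒ equivalent

yes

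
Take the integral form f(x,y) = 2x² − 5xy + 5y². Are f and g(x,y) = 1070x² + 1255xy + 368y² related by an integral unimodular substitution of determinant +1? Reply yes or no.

D₁ = -15, D₂ = -15
f: translate: b→-1 (≡-5 mod 4), so (2,-5,5)→(2,-1,2)
f: flip: (2,-1,2)→(2,1,2)
f: reduced (well bottom): (2,1,2) with a≤c, −a<b≤a
g: translate: b→-885 (≡1255 mod 2140), so (1070,1255,368)→(1070,-885,183)
g: flip: (1070,-885,183)→(183,885,1070)
g: translate: b→153 (≡885 mod 366), so (183,885,1070)→(183,153,32)
g: flip: (183,153,32)→(32,-153,183)
g: translate: b→-25 (≡-153 mod 64), so (32,-153,183)→(32,-25,5)
g: flip: (32,-25,5)→(5,25,32)
g: translate: b→5 (≡25 mod 10), so (5,25,32)→(5,5,2)
g: flip: (5,5,2)→(2,-5,5)
g: translate: b→-1 (≡-5 mod 4), so (2,-5,5)→(2,-1,2)
g: flip: (2,-1,2)→(2,1,2)
g: reduced (well bottom): (2,1,2) with a≤c, −a<b≤a
reduced forms (2, 1, 2) vs (2, 1, 2) ⇒ equivalent

yes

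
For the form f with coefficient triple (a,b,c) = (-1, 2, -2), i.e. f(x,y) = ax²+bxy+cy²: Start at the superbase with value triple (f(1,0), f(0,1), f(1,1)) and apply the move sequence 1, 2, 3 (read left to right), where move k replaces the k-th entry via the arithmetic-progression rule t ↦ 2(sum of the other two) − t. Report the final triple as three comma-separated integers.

start (-1,-2,-1) = (f(1,0),f(0,1),f(1,1))
replace slot 1: 2·((-2)+(-1)) − (-1) = -5 → (-5,-2,-1)
replace slot 2: 2·((-5)+(-1)) − (-2) = -10 → (-5,-10,-1)
replace slot 3: 2·((-5)+(-10)) − (-1) = -29 → (-5,-10,-29)

-5,-10,-29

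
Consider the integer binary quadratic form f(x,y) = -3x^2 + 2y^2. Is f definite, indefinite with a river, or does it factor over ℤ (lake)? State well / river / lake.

D = b²−4ac = 0² − 4·(-3)·2 = 24
D > 0 non-square ⇒ indefinite ⇒ periodic river

river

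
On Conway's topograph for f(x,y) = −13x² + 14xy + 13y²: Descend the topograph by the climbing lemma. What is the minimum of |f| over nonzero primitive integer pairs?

river: ρ → (13,12,-14)
river: ρ → (-14,16,11)
river: ρ → (11,28,-2)
river: ρ → (-2,28,11)
river: ρ → (11,16,-14)
river: ρ → (-14,12,13)
river: ρ → (13,14,-13)
river: ρ → (-13,12,14)
river: ρ → (14,16,-11)
river: ρ → (-11,28,2)
river: ρ → (2,28,-11)
river: ρ → (-11,16,14)
river: ρ → (14,12,-13)
river: ρ → (-13,14,13)
closes: descent 0, river 14
min |a| on river = 2

2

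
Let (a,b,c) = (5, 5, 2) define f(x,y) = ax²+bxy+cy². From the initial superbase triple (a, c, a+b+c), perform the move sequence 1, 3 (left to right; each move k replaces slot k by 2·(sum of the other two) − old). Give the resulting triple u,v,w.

start (5,2,12) = (f(1,0),f(0,1),f(1,1))
replace slot 1: 2·(2+12) − 5 = 23 → (23,2,12)
replace slot 3: 2·(23+2) − 12 = 38 → (23,2,38)

23,2,38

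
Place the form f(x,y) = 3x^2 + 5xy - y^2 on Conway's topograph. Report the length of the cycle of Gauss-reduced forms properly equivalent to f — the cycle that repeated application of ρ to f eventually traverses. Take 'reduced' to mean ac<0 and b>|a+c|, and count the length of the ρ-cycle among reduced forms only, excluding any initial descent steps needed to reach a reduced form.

D = 37, ⌊√D⌋ = 6
river: ρ → (-1,5,3)
river: ρ → (3,1,-3)
river: ρ → (-3,5,1)
river: ρ → (1,5,-3)
river: ρ → (-3,1,3)
river: ρ → (3,5,-1)
ρ-cycle length = 6 (tail of 0 descent steps not counted)

6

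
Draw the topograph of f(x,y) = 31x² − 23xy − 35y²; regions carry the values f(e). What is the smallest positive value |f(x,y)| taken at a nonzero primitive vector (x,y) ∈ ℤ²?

descent: ρ → (-35,23,31)  [lands on river]
river: ρ → (31,39,-27)
river: ρ → (-27,69,1)
river: ρ → (1,69,-27)
river: ρ → (-27,39,31)
river: ρ → (31,23,-35)
river: ρ → (-35,47,19)
river: ρ → (19,67,-5)
river: ρ → (-5,63,45)
river: ρ → (45,27,-23)
river: ρ → (-23,65,7)
river: ρ → (7,61,-41)
river: ρ → (-41,21,27)
river: ρ → (27,33,-35)
river: ρ → (-35,37,25)
river: ρ → (25,63,-9)
river: ρ → (-9,63,25)
river: ρ → (25,37,-35)
river: ρ → (-35,33,27)
river: ρ → (27,21,-41)
river: ρ → (-41,61,7)
river: ρ → (7,65,-23)
river: ρ → (-23,27,45)
river: ρ → (45,63,-5)
river: ρ → (-5,67,19)
river: ρ → (19,47,-35)
closes: descent 1, river 26
min |a| on river = 1

1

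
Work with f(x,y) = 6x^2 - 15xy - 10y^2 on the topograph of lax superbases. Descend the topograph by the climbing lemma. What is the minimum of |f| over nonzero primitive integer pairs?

descent: ρ → (-10,15,6)  [lands on river]
river: ρ → (6,21,-1)
river: ρ → (-1,21,6)
river: ρ → (6,15,-10)
river: ρ → (-10,5,11)
river: ρ → (11,17,-4)
river: ρ → (-4,15,15)
river: ρ → (15,15,-4)
river: ρ → (-4,17,11)
river: ρ → (11,5,-10)
closes: descent 1, river 10
min |a| on river = 1

1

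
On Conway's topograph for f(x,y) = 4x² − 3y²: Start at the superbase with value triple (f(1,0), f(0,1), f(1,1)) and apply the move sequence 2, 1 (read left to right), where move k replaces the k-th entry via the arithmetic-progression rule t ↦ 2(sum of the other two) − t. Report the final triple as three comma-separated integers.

start (4,-3,1) = (f(1,0),f(0,1),f(1,1))
replace slot 2: 2·(4+1) − (-3) = 13 → (4,13,1)
replace slot 1: 2·(13+1) − 4 = 24 → (24,13,1)

24,13,1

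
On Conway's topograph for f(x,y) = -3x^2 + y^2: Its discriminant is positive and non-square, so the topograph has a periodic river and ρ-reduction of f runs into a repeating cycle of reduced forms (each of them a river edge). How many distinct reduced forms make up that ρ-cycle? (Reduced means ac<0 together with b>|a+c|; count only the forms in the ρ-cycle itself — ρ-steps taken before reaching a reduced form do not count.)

D = 12, ⌊√D⌋ = 3
descent: ρ → (1,2,-2)  [lands on river]
river: ρ → (-2,2,1)
ρ-cycle length = 2 (tail of 1 descent step not counted)

2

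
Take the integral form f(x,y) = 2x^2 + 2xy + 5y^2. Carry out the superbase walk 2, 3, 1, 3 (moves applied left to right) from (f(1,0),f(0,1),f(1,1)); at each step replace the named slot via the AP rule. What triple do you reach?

start (2,5,9) = (f(1,0),f(0,1),f(1,1))
replace slot 2: 2·(2+9) − 5 = 17 → (2,17,9)
replace slot 3: 2·(2+17) − 9 = 29 → (2,17,29)
replace slot 1: 2·(17+29) − 2 = 90 → (90,17,29)
replace slot 3: 2·(90+17) − 29 = 185 → (90,17,185)

90,17,185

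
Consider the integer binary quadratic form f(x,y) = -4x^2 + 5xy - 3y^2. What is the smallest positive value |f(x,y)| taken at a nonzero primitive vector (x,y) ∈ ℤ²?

translate: b→3 (≡-5 mod 8), so (4,-5,3)→(4,3,2)
flip: (4,3,2)→(2,-3,4)
translate: b→1 (≡-3 mod 4), so (2,-3,4)→(2,1,3)
reduced (well bottom): (2,1,3) with a≤c, −a<b≤a
well minimum |f| = |-2| = 2 (negative-definite)

2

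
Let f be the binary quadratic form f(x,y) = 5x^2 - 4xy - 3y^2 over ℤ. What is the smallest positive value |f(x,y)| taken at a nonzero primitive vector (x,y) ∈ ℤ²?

descent: ρ → (-3,4,5)  [lands on river]
river: ρ → (5,6,-2)
river: ρ → (-2,6,5)
river: ρ → (5,4,-3)
river: ρ → (-3,8,1)
river: ρ → (1,8,-3)
closes: descent 1, river 6
min |a| on river = 1

1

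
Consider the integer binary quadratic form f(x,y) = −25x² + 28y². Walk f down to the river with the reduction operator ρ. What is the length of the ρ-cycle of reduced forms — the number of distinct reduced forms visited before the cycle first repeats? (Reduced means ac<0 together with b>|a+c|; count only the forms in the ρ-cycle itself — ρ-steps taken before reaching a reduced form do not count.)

D = 2800, ⌊√D⌋ = 52
descent: ρ → (28,0,-25)
descent: ρ → (-25,50,3)  [lands on river]
river: ρ → (3,52,-8)
river: ρ → (-8,44,27)
river: ρ → (27,10,-25)
river: ρ → (-25,40,12)
river: ρ → (12,32,-37)
river: ρ → (-37,42,7)
river: ρ → (7,42,-37)
river: ρ → (-37,32,12)
river: ρ → (12,40,-25)
river: ρ → (-25,10,27)
river: ρ → (27,44,-8)
river: ρ → (-8,52,3)
river: ρ → (3,50,-25)
ρ-cycle length = 14 (tail of 2 descent steps not counted)

14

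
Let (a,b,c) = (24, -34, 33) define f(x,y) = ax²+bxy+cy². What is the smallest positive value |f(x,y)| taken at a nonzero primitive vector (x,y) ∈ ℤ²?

translate: b→14 (≡-34 mod 48), so (24,-34,33)→(24,14,23)
flip: (24,14,23)→(23,-14,24)
reduced (well bottom): (23,-14,24) with a≤c, −a<b≤a
well minimum = a = 23

23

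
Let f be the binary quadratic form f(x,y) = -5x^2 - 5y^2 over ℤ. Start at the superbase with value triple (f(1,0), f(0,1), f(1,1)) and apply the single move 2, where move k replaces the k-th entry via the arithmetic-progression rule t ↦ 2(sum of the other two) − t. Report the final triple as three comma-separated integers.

start (-5,-5,-10) = (f(1,0),f(0,1),f(1,1))
replace slot 2: 2·((-5)+(-10)) − (-5) = -25 → (-5,-25,-10)

-5,-25,-10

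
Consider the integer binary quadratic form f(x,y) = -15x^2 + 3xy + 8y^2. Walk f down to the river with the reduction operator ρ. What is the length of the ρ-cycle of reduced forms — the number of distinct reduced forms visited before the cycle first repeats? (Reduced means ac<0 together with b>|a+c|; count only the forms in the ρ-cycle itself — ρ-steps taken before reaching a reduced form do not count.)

D = 489, ⌊√D⌋ = 22
descent: ρ → (8,13,-10)  [lands on river]
river: ρ → (-10,7,11)
river: ρ → (11,15,-6)
river: ρ → (-6,21,2)
river: ρ → (2,19,-16)
river: ρ → (-16,13,5)
river: ρ → (5,17,-10)
river: ρ → (-10,3,12)
river: ρ → (12,21,-1)
river: ρ → (-1,21,12)
river: ρ → (12,3,-10)
river: ρ → (-10,17,5)
river: ρ → (5,13,-16)
river: ρ → (-16,19,2)
river: ρ → (2,21,-6)
river: ρ → (-6,15,11)
river: ρ → (11,7,-10)
river: ρ → (-10,13,8)
river: ρ → (8,19,-4)
river: ρ → (-4,21,3)
river: ρ → (3,21,-4)
river: ρ → (-4,19,8)
ρ-cycle length = 22 (tail of 1 descent step not counted)

22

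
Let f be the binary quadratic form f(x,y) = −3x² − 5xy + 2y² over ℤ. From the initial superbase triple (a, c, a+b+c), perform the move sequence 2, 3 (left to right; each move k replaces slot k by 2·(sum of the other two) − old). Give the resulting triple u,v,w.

start (-3,2,-6) = (f(1,0),f(0,1),f(1,1))
replace slot 2: 2·((-3)+(-6)) − 2 = -20 → (-3,-20,-6)
replace slot 3: 2·((-3)+(-20)) − (-6) = -40 → (-3,-20,-40)

-3,-20,-40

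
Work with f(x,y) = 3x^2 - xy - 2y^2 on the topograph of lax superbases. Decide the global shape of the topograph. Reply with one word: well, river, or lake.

D = b²−4ac = (-1)² − 4·3·(-2) = 25
D = 5² is a perfect square ⇒ form factors over ℤ ⇒ lakes

lake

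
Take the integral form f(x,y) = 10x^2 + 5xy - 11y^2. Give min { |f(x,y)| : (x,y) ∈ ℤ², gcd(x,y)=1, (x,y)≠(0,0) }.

river: ρ → (-11,17,4)
river: ρ → (4,15,-15)
river: ρ → (-15,15,4)
river: ρ → (4,17,-11)
river: ρ → (-11,5,10)
river: ρ → (10,15,-6)
river: ρ → (-6,21,1)
river: ρ → (1,21,-6)
river: ρ → (-6,15,10)
river: ρ → (10,5,-11)
closes: descent 0, river 10
min |a| on river = 1

1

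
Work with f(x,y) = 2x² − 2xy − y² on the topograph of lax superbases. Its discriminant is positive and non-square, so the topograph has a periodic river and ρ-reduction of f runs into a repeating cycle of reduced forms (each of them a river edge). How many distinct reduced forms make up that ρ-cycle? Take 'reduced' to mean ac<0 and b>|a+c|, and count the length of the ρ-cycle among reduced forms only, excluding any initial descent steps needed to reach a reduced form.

D = 12, ⌊√D⌋ = 3
descent: ρ → (-1,2,2)  [lands on river]
river: ρ → (2,2,-1)
ρ-cycle length = 2 (tail of 1 descent step not counted)

2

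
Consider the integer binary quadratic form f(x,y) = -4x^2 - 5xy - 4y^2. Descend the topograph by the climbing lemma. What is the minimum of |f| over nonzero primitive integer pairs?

translate: b→-3 (≡5 mod 8), so (4,5,4)→(4,-3,3)
flip: (4,-3,3)→(3,3,4)
reduced (well bottom): (3,3,4) with a≤c, −a<b≤a
well minimum |f| = |-3| = 3 (negative-definite)

3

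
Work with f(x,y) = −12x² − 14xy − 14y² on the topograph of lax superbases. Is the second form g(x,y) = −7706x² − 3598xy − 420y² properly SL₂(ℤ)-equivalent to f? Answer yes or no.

D₁ = -476, D₂ = -476
f is negative-definite; reduce −f:
−f: translate: b→-10 (≡14 mod 24), so (12,14,14)→(12,-10,12)
−f: flip: (12,-10,12)→(12,10,12)
−f: reduced (well bottom): (12,10,12) with a≤c, −a<b≤a
flip sign back: reduced form of f is (-12,-10,-12)
g is negative-definite; reduce −g:
−g: flip: (7706,3598,420)→(420,-3598,7706)
−g: translate: b→-238 (≡-3598 mod 840), so (420,-3598,7706)→(420,-238,34)
−g: flip: (420,-238,34)→(34,238,420)
−g: translate: b→34 (≡238 mod 68), so (34,238,420)→(34,34,12)
−g: flip: (34,34,12)→(12,-34,34)
−g: translate: b→-10 (≡-34 mod 24), so (12,-34,34)→(12,-10,12)
−g: flip: (12,-10,12)→(12,10,12)
−g: reduced (well bottom): (12,10,12) with a≤c, −a<b≤a
flip sign back: reduced form of g is (-12,-10,-12)
reduced forms (-12, -10, -12) vs (-12, -10, -12) ⇒ equivalent

yes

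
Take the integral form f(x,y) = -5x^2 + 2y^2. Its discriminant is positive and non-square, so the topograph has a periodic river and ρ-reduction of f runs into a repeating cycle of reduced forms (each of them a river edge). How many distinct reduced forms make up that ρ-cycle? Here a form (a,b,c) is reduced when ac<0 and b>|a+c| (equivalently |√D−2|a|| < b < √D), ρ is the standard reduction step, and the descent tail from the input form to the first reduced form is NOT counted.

D = 40, ⌊√D⌋ = 6
descent: ρ → (2,4,-3)  [lands on river]
river: ρ → (-3,2,3)
river: ρ → (3,4,-2)
river: ρ → (-2,4,3)
river: ρ → (3,2,-3)
river: ρ → (-3,4,2)
ρ-cycle length = 6 (tail of 1 descent step not counted)

6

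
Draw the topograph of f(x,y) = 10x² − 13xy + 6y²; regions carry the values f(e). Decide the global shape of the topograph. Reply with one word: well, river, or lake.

D = b²−4ac = (-13)² − 4·10·6 = -71
D < 0 ⇒ definite ⇒ every region one sign ⇒ single well

well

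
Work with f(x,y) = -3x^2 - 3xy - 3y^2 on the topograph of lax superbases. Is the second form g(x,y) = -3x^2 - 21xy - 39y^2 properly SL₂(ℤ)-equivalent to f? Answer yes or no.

D₁ = -27, D₂ = -27
f is negative-definite; reduce −f:
−f: reduced (well bottom): (3,3,3) with a≤c, −a<b≤a
flip sign back: reduced form of f is (-3,-3,-3)
g is negative-definite; reduce −g:
−g: translate: b→3 (≡21 mod 6), so (3,21,39)→(3,3,3)
−g: reduced (well bottom): (3,3,3) with a≤c, −a<b≤a
flip sign back: reduced form of g is (-3,-3,-3)
reduced forms (-3, -3, -3) vs (-3, -3, -3) ⇒ equivalent

yes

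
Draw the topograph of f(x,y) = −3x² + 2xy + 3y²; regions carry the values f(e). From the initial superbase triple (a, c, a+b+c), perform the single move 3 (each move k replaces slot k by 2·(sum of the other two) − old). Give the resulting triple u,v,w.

start (-3,3,2) = (f(1,0),f(0,1),f(1,1))
replace slot 3: 2·((-3)+3) − 2 = -2 → (-3,3,-2)

-3,3,-2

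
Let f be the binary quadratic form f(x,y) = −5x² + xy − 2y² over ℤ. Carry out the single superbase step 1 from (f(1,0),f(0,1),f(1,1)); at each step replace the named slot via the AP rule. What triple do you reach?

start (-5,-2,-6) = (f(1,0),f(0,1),f(1,1))
replace slot 1: 2·((-2)+(-6)) − (-5) = -11 → (-11,-2,-6)

-11,-2,-6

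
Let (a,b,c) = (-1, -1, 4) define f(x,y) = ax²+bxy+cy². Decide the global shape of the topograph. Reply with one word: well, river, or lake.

D = b²−4ac = (-1)² − 4·(-1)·4 = 17
D > 0 non-square ⇒ indefinite ⇒ periodic river

river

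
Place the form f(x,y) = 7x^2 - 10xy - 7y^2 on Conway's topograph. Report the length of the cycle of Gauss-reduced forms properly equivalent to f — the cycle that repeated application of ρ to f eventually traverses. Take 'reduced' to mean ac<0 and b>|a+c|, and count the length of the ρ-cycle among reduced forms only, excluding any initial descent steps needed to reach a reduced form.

D = 296, ⌊√D⌋ = 17
descent: ρ → (-7,10,7)  [lands on river]
river: ρ → (7,4,-10)
river: ρ → (-10,16,1)
river: ρ → (1,16,-10)
river: ρ → (-10,4,7)
river: ρ → (7,10,-7)
river: ρ → (-7,4,10)
river: ρ → (10,16,-1)
river: ρ → (-1,16,10)
river: ρ → (10,4,-7)
ρ-cycle length = 10 (tail of 1 descent step not counted)

10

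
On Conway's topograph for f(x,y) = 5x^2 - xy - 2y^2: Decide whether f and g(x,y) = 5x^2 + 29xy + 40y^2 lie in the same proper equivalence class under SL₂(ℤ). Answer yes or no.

D₁ = 41, D₂ = 41
river cycle of f (length 10): (-2, 5, 2), (2, 3, -4), (-4, 5, 1), (1, 5, -4), (-4, 3, 2), (2, 5, -2), (-2, 3, 4), (4, 5, -1), (-1, 5, 4), (4, 3, -2)
river cycle of g (length 10): (-2, 5, 2), (2, 3, -4), (-4, 5, 1), (1, 5, -4), (-4, 3, 2), (2, 5, -2), (-2, 3, 4), (4, 5, -1), (-1, 5, 4), (4, 3, -2)
cycles coincide ⇒ equivalent

yes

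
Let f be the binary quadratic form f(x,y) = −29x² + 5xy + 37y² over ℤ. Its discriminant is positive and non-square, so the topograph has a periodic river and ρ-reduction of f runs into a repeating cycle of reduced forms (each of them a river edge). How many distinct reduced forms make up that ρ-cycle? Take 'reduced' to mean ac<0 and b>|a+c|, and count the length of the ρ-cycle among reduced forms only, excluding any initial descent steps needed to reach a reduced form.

D = 4317, ⌊√D⌋ = 65
descent: ρ → (37,-5,-29)
descent: ρ → (-29,63,3)  [lands on river]
river: ρ → (3,63,-29)
river: ρ → (-29,53,13)
river: ρ → (13,51,-33)
river: ρ → (-33,15,31)
river: ρ → (31,47,-17)
river: ρ → (-17,55,19)
river: ρ → (19,59,-11)
river: ρ → (-11,51,39)
river: ρ → (39,27,-23)
river: ρ → (-23,65,1)
river: ρ → (1,65,-23)
river: ρ → (-23,27,39)
river: ρ → (39,51,-11)
river: ρ → (-11,59,19)
river: ρ → (19,55,-17)
river: ρ → (-17,47,31)
river: ρ → (31,15,-33)
river: ρ → (-33,51,13)
river: ρ → (13,53,-29)
ρ-cycle length = 20 (tail of 2 descent steps not counted)

20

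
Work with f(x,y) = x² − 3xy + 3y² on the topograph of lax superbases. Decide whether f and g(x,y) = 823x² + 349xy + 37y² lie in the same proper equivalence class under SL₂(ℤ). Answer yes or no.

D₁ = -3, D₂ = -3
f: translate: b→1 (≡-3 mod 2), so (1,-3,3)→(1,1,1)
f: reduced (well bottom): (1,1,1) with a≤c, −a<b≤a
g: flip: (823,349,37)→(37,-349,823)
g: translate: b→21 (≡-349 mod 74), so (37,-349,823)→(37,21,3)
g: flip: (37,21,3)→(3,-21,37)
g: translate: b→3 (≡-21 mod 6), so (3,-21,37)→(3,3,1)
g: flip: (3,3,1)→(1,-3,3)
g: translate: b→1 (≡-3 mod 2), so (1,-3,3)→(1,1,1)
g: reduced (well bottom): (1,1,1) with a≤c, −a<b≤a
reduced forms (1, 1, 1) vs (1, 1, 1) ⇒ equivalent

yes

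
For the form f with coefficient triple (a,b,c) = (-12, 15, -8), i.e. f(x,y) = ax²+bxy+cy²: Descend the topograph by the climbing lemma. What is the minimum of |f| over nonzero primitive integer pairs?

translate: b→9 (≡-15 mod 24), so (12,-15,8)→(12,9,5)
flip: (12,9,5)→(5,-9,12)
translate: b→1 (≡-9 mod 10), so (5,-9,12)→(5,1,8)
reduced (well bottom): (5,1,8) with a≤c, −a<b≤a
well minimum |f| = |-5| = 5 (negative-definite)

5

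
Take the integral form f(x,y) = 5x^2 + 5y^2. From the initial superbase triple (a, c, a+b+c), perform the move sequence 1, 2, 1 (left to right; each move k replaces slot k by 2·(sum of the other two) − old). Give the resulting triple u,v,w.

start (5,5,10) = (f(1,0),f(0,1),f(1,1))
replace slot 1: 2·(5+10) − 5 = 25 → (25,5,10)
replace slot 2: 2·(25+10) − 5 = 65 → (25,65,10)
replace slot 1: 2·(65+10) − 25 = 125 → (125,65,10)

125,65,10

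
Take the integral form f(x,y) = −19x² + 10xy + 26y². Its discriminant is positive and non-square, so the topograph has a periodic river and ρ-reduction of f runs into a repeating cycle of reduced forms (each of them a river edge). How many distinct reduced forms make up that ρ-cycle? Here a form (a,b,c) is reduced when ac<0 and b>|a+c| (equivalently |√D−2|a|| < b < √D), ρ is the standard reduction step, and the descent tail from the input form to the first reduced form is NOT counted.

D = 2076, ⌊√D⌋ = 45
river: ρ → (26,42,-3)
river: ρ → (-3,42,26)
river: ρ → (26,10,-19)
river: ρ → (-19,28,17)
river: ρ → (17,40,-7)
river: ρ → (-7,44,5)
river: ρ → (5,36,-39)
river: ρ → (-39,42,2)
river: ρ → (2,42,-39)
river: ρ → (-39,36,5)
river: ρ → (5,44,-7)
river: ρ → (-7,40,17)
river: ρ → (17,28,-19)
river: ρ → (-19,10,26)
ρ-cycle length = 14 (tail of 0 descent steps not counted)

14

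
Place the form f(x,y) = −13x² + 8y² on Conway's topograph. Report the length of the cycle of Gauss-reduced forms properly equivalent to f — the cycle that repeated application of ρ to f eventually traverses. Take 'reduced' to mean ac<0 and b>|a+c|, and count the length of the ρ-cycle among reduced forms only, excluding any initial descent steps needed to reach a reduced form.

D = 416, ⌊√D⌋ = 20
descent: ρ → (8,16,-5)  [lands on river]
river: ρ → (-5,14,11)
river: ρ → (11,8,-8)
river: ρ → (-8,8,11)
river: ρ → (11,14,-5)
river: ρ → (-5,16,8)
ρ-cycle length = 6 (tail of 1 descent step not counted)

6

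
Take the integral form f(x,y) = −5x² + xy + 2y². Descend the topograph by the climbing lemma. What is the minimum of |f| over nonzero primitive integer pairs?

descent: ρ → (2,3,-4)  [lands on river]
river: ρ → (-4,5,1)
river: ρ → (1,5,-4)
river: ρ → (-4,3,2)
river: ρ → (2,5,-2)
river: ρ → (-2,3,4)
river: ρ → (4,5,-1)
river: ρ → (-1,5,4)
river: ρ → (4,3,-2)
river: ρ → (-2,5,2)
closes: descent 1, river 10
min |a| on river = 1

1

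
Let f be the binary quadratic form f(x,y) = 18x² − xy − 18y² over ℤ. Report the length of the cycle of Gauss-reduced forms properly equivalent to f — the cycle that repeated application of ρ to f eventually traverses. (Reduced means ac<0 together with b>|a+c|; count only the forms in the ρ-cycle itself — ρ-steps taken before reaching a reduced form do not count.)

D = 1297, ⌊√D⌋ = 36
descent: ρ → (-18,1,18)  [lands on river]
river: ρ → (18,35,-1)
river: ρ → (-1,35,18)
river: ρ → (18,1,-18)
river: ρ → (-18,35,1)
river: ρ → (1,35,-18)
ρ-cycle length = 6 (tail of 1 descent step not counted)

6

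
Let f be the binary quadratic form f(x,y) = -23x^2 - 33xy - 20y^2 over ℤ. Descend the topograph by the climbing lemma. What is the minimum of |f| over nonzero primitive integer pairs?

translate: b→-13 (≡33 mod 46), so (23,33,20)→(23,-13,10)
flip: (23,-13,10)→(10,13,23)
translate: b→-7 (≡13 mod 20), so (10,13,23)→(10,-7,20)
reduced (well bottom): (10,-7,20) with a≤c, −a<b≤a
well minimum |f| = |-10| = 10 (negative-definite)

10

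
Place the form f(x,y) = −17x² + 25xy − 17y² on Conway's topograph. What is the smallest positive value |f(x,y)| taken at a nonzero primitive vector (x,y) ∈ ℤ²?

translate: b→9 (≡-25 mod 34), so (17,-25,17)→(17,9,9)
flip: (17,9,9)→(9,-9,17)
translate: b→9 (≡-9 mod 18), so (9,-9,17)→(9,9,17)
reduced (well bottom): (9,9,17) with a≤c, −a<b≤a
well minimum |f| = |-9| = 9 (negative-definite)

9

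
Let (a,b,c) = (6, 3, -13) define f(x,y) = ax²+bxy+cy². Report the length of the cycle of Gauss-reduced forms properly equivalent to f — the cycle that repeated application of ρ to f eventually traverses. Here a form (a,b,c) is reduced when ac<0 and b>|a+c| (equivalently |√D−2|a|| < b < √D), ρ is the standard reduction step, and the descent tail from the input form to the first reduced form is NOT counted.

D = 321, ⌊√D⌋ = 17
descent: ρ → (-13,-3,6)
descent: ρ → (6,15,-4)  [lands on river]
river: ρ → (-4,17,2)
river: ρ → (2,15,-12)
river: ρ → (-12,9,5)
river: ρ → (5,11,-10)
river: ρ → (-10,9,6)
ρ-cycle length = 6 (tail of 2 descent steps not counted)

6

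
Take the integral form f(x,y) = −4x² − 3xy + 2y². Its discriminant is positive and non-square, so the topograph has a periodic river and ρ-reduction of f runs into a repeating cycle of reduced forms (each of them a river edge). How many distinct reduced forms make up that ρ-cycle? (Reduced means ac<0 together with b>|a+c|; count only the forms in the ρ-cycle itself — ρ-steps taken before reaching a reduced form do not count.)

D = 41, ⌊√D⌋ = 6
descent: ρ → (2,3,-4)  [lands on river]
river: ρ → (-4,5,1)
river: ρ → (1,5,-4)
river: ρ → (-4,3,2)
river: ρ → (2,5,-2)
river: ρ → (-2,3,4)
river: ρ → (4,5,-1)
river: ρ → (-1,5,4)
river: ρ → (4,3,-2)
river: ρ → (-2,5,2)
ρ-cycle length = 10 (tail of 1 descent step not counted)

10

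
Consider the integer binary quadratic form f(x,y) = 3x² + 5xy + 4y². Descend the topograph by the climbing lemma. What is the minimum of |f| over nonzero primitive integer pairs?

translate: b→-1 (≡5 mod 6), so (3,5,4)→(3,-1,2)
flip: (3,-1,2)→(2,1,3)
reduced (well bottom): (2,1,3) with a≤c, −a<b≤a
well minimum = a = 2

2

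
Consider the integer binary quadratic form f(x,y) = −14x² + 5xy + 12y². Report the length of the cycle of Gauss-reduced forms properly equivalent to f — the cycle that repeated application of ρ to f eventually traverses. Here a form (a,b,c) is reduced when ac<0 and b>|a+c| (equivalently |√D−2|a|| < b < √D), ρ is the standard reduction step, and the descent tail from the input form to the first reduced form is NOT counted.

D = 697, ⌊√D⌋ = 26
river: ρ → (12,19,-7)
river: ρ → (-7,23,6)
river: ρ → (6,25,-3)
river: ρ → (-3,23,14)
river: ρ → (14,5,-12)
river: ρ → (-12,19,7)
river: ρ → (7,23,-6)
river: ρ → (-6,25,3)
river: ρ → (3,23,-14)
river: ρ → (-14,5,12)
ρ-cycle length = 10 (tail of 0 descent steps not counted)

10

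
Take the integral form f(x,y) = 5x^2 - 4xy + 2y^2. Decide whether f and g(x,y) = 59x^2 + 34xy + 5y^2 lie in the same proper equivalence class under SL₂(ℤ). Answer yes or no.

D₁ = -24, D₂ = -24
f: flip: (5,-4,2)→(2,4,5)
f: translate: b→0 (≡4 mod 4), so (2,4,5)→(2,0,3)
f: reduced (well bottom): (2,0,3) with a≤c, −a<b≤a
g: flip: (59,34,5)→(5,-34,59)
g: translate: b→-4 (≡-34 mod 10), so (5,-34,59)→(5,-4,2)
g: flip: (5,-4,2)→(2,4,5)
g: translate: b→0 (≡4 mod 4), so (2,4,5)→(2,0,3)
g: reduced (well bottom): (2,0,3) with a≤c, −a<b≤a
reduced forms (2, 0, 3) vs (2, 0, 3) ⇒ equivalent

yes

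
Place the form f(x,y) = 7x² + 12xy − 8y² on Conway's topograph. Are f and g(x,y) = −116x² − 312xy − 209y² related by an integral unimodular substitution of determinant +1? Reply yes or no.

D₁ = 368, D₂ = 368
river cycle of f (length 8): (-8, 4, 11), (11, 18, -1), (-1, 18, 11), (11, 4, -8), (-8, 12, 7), (7, 16, -4), (-4, 16, 7), (7, 12, -8)
river cycle of g (length 8): (7, 12, -8), (-8, 4, 11), (11, 18, -1), (-1, 18, 11), (11, 4, -8), (-8, 12, 7), (7, 16, -4), (-4, 16, 7)
cycles coincide ⇒ equivalent

yes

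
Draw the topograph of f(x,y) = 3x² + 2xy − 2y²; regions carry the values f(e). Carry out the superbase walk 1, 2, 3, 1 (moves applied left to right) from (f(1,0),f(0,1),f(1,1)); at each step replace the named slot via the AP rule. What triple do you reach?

start (3,-2,3) = (f(1,0),f(0,1),f(1,1))
replace slot 1: 2·((-2)+3) − 3 = -1 → (-1,-2,3)
replace slot 2: 2·((-1)+3) − (-2) = 6 → (-1,6,3)
replace slot 3: 2·((-1)+6) − 3 = 7 → (-1,6,7)
replace slot 1: 2·(6+7) − (-1) = 27 → (27,6,7)

27,6,7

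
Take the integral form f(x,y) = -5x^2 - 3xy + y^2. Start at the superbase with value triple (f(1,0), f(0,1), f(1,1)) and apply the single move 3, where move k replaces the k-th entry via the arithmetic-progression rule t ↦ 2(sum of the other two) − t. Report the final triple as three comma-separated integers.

start (-5,1,-7) = (f(1,0),f(0,1),f(1,1))
replace slot 3: 2·((-5)+1) − (-7) = -1 → (-5,1,-1)

-5,1,-1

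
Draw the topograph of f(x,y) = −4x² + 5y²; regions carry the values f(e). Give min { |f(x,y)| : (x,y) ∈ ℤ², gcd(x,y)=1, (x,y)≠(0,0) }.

descent: ρ → (5,0,-4)
descent: ρ → (-4,8,1)  [lands on river]
river: ρ → (1,8,-4)
closes: descent 2, river 2
min |a| on river = 1

1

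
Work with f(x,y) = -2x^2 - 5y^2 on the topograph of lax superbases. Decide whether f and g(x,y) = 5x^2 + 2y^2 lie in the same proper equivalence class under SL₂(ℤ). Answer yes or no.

D₁ = -40, D₂ = -40
f is negative-definite; reduce −f:
−f: reduced (well bottom): (2,0,5) with a≤c, −a<b≤a
flip sign back: reduced form of f is (-2,0,-5)
g: flip: (5,0,2)→(2,0,5)
g: reduced (well bottom): (2,0,5) with a≤c, −a<b≤a
reduced forms (-2, 0, -5) vs (2, 0, 5) ⇒ inequivalent

no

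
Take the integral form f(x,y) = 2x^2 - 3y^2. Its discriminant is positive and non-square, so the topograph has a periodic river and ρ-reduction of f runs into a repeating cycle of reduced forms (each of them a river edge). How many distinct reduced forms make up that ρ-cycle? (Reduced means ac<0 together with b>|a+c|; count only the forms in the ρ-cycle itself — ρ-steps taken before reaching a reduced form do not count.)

D = 24, ⌊√D⌋ = 4
descent: ρ → (-3,0,2)
descent: ρ → (2,4,-1)  [lands on river]
river: ρ → (-1,4,2)
ρ-cycle length = 2 (tail of 2 descent steps not counted)

2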